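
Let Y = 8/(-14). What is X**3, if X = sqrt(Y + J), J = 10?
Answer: 66*sqrt(462)/49 ≈ 28.951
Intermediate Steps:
Y = -4/7 (Y = 8*(-1/14) = -4/7 ≈ -0.57143)
X = sqrt(462)/7 (X = sqrt(-4/7 + 10) = sqrt(66/7) = sqrt(462)/7 ≈ 3.0706)
X**3 = (sqrt(462)/7)**3 = 66*sqrt(462)/49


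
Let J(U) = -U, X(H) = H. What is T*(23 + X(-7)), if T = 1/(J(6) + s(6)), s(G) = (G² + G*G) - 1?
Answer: 16/65 ≈ 0.24615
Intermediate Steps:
s(G) = -1 + 2*G² (s(G) = (G² + G²) - 1 = 2*G² - 1 = -1 + 2*G²)
T = 1/65 (T = 1/(-1*6 + (-1 + 2*6²)) = 1/(-6 + (-1 + 2*36)) = 1/(-6 + (-1 + 72)) = 1/(-6 + 71) = 1/65 ≈ 0.015385)
T*(23 + X(-7)) = (23 - 7)/65 = (1/65)*16 = 16/65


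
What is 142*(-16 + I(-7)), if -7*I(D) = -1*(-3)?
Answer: -16330/7 ≈ -2332.9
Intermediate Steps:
I(D) = -3/7 (I(D) = -(-1)*(-3)/7 = -1/7*3 = -3/7)
142*(-16 + I(-7)) = 142*(-16 - 3/7) = 142*(-115/7) = -16330/7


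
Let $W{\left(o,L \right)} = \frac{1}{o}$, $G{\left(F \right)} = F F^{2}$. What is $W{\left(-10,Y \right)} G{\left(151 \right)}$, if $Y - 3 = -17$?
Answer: $- \frac{3442951}{10} \approx -3.443 \cdot 10^{5}$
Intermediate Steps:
$Y = -14$ ($Y = 3 - 17 = -14$)
$G{\left(F \right)} = F^{3}$
$W{\left(-10,Y \right)} G{\left(151 \right)} = \frac{151^{3}}{-10} = \left(- \frac{1}{10}\right) 3442951 = - \frac{3442951}{10}$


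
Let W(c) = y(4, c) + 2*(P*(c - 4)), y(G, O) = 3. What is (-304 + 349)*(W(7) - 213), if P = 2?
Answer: -8910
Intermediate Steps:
W(c) = -13 + 4*c (W(c) = 3 + 2*(2*(c - 4)) = 3 + 2*(2*(-4 + c)) = 3 + 2*(-8 + 2*c) = 3 + (-16 + 4*c) = -13 + 4*c)
(-304 + 349)*(W(7) - 213) = (-304 + 349)*((-13 + 4*7) - 213) = 45*((-13 + 28) - 213) = 45*(15 - 213) = 45*(-198) = -8910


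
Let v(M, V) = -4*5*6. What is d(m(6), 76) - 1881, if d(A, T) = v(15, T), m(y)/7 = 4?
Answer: -2001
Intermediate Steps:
v(M, V) = -120 (v(M, V) = -20*6 = -120)
m(y) = 28 (m(y) = 7*4 = 28)
d(A, T) = -120
d(m(6), 76) - 1881 = -120 - 1881 = -2001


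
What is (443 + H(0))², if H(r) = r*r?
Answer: 196249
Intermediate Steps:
H(r) = r²
(443 + H(0))² = (443 + 0²)² = (443 + 0)² = 443² = 196249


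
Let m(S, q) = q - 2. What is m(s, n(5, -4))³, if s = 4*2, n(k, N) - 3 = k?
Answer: 216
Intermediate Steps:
n(k, N) = 3 + k
s = 8
m(S, q) = -2 + q
m(s, n(5, -4))³ = (-2 + (3 + 5))³ = (-2 + 8)³ = 6³ = 216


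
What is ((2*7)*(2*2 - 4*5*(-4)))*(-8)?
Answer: -9408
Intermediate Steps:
((2*7)*(2*2 - 4*5*(-4)))*(-8) = (14*(4 - 20*(-4)))*(-8) = (14*(4 + 80))*(-8) = (14*84)*(-8) = 1176*(-8) = -9408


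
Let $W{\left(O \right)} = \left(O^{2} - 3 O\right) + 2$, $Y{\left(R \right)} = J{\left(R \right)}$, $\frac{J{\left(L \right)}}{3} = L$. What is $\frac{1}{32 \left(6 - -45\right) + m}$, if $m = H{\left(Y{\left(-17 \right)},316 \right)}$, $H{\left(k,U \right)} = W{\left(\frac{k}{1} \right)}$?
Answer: $\frac{1}{4388} \approx 0.00022789$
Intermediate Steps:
$J{\left(L \right)} = 3 L$
$Y{\left(R \right)} = 3 R$
$W{\left(O \right)} = 2 + O^{2} - 3 O$
$H{\left(k,U \right)} = 2 + k^{2} - 3 k$ ($H{\left(k,U \right)} = 2 + \left(\frac{k}{1}\right)^{2} - 3 \frac{k}{1} = 2 + \left(k 1\right)^{2} - 3 k 1 = 2 + k^{2} - 3 k$)
$m = 2756$ ($m = 2 + \left(3 \left(-17\right)\right)^{2} - 3 \cdot 3 \left(-17\right) = 2 + \left(-51\right)^{2} - -153 = 2 + 2601 + 153 = 2756$)
$\frac{1}{32 \left(6 - -45\right) + m} = \frac{1}{32 \left(6 - -45\right) + 2756} = \frac{1}{32 \left(6 + 45\right) + 2756} = \frac{1}{32 \cdot 51 + 2756} = \frac{1}{1632 + 2756} = \frac{1}{4388}$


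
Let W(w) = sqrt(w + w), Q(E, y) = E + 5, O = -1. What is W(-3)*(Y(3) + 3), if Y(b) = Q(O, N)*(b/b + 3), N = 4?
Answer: 19*I*sqrt(6) ≈ 46.54*I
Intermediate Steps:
Q(E, y) = 5 + E
Y(b) = 16 (Y(b) = (5 - 1)*(b/b + 3) = 4*(1 + 3) = 4*4 = 16)
W(w) = sqrt(2)*sqrt(w) (W(w) = sqrt(2*w) = sqrt(2)*sqrt(w))
W(-3)*(Y(3) + 3) = (sqrt(2)*sqrt(-3))*(16 + 3) = (sqrt(2)*(I*sqrt(3)))*19 = (I*sqrt(6))*19 = 19*I*sqrt(6)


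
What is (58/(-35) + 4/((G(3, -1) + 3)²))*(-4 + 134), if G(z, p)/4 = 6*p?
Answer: -94484/441 ≈ -214.25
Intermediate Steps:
G(z, p) = 24*p (G(z, p) = 4*(6*p) = 24*p)
(58/(-35) + 4/((G(3, -1) + 3)²))*(-4 + 134) = (58/(-35) + 4/((24*(-1) + 3)²))*(-4 + 134) = (58*(-1/35) + 4/((-24 + 3)²))*130 = (-58/35 + 4/((-21)²))*130 = (-58/35 + 4/441)*130 = -3634/2205*130 = -94484/441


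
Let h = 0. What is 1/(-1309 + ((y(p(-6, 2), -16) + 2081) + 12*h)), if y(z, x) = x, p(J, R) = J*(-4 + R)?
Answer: 1/756 ≈ 0.0013228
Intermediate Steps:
1/(-1309 + ((y(p(-6, 2), -16) + 2081) + 12*h)) = 1/(-1309 + ((-16 + 2081) + 12*0)) = 1/(-1309 + (2065 + 0)) = 1/(-1309 + 2065) = 1/756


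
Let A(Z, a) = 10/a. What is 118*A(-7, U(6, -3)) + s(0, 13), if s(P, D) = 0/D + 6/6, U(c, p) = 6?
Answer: 593/3 ≈ 197.67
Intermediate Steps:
s(P, D) = 1 (s(P, D) = 0 + 6*(⅙) = 0 + 1 = 1)
118*A(-7, U(6, -3)) + s(0, 13) = 118*(10/6) + 1 = 118*(10*(⅙)) + 1 = 118*(5/3) + 1 = 590/3 + 1 = 593/3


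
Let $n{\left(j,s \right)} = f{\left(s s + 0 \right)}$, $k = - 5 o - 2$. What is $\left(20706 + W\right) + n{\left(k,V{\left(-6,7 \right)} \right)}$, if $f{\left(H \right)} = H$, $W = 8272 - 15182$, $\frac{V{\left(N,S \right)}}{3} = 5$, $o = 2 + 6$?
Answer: $14021$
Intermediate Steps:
$o = 8$
$V{\left(N,S \right)} = 15$ ($V{\left(N,S \right)} = 3 \cdot 5 = 15$)
$W = -6910$
$k = -42$ ($k = \left(-5\right) 8 - 2 = -40 - 2 = -42$)
$n{\left(j,s \right)} = s^{2}$ ($n{\left(j,s \right)} = s s + 0 = s^{2} + 0 = s^{2}$)
$\left(20706 + W\right) + n{\left(k,V{\left(-6,7 \right)} \right)} = \left(20706 - 6910\right) + 15^{2} = 13796 + 225 = 14021$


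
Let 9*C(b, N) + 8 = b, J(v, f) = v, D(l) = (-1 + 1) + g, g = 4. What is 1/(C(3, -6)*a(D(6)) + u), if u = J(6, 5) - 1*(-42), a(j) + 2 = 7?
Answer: 9/407 ≈ 0.022113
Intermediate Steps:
D(l) = 4 (D(l) = (-1 + 1) + 4 = 0 + 4 = 4)
a(j) = 5 (a(j) = -2 + 7 = 5)
C(b, N) = -8/9 + b/9
u = 48 (u = 6 - 1*(-42) = 6 + 42 = 48)
1/(C(3, -6)*a(D(6)) + u) = 1/((-8/9 + (1/9)*3)*5 + 48) = 1/((-8/9 + 1/3)*5 + 48) = 1/(-5/9*5 + 48) = 1/(-25/9 + 48) = 1/(407/9) = 9/407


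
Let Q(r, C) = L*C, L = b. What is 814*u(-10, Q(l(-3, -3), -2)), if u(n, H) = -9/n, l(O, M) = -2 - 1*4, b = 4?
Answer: 3663/5 ≈ 732.60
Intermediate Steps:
L = 4
l(O, M) = -6 (l(O, M) = -2 - 4 = -6)
Q(r, C) = 4*C
814*u(-10, Q(l(-3, -3), -2)) = 814*(-9/(-10)) = 814*(-9*(-1/10)) = 814*(9/10) = 3663/5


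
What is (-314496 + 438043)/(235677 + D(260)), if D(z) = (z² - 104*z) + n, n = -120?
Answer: 123547/276117 ≈ 0.44744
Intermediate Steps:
D(z) = -120 + z² - 104*z (D(z) = (z² - 104*z) - 120 = -120 + z² - 104*z)
(-314496 + 438043)/(235677 + D(260)) = (-314496 + 438043)/(235677 + (-120 + 260² - 104*260)) = 123547/(235677 + (-120 + 67600 - 27040)) = 123547/(235677 + 40440) = 123547/276117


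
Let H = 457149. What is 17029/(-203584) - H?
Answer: -93068239045/203584 ≈ -4.5715e+5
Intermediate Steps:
17029/(-203584) - H = 17029/(-203584) - 1*457149 = 17029*(-1/203584) - 457149 = -17029/203584 - 457149 = -93068239045/203584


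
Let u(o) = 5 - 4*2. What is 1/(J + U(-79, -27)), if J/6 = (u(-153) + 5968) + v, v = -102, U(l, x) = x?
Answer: 1/35151 ≈ 2.8449e-5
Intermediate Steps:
u(o) = -3 (u(o) = 5 - 8 = -3)
J = 35178 (J = 6*((-3 + 5968) - 102) = 6*(5965 - 102) = 6*5863 = 35178)
1/(J + U(-79, -27)) = 1/(35178 - 27) = 1/35151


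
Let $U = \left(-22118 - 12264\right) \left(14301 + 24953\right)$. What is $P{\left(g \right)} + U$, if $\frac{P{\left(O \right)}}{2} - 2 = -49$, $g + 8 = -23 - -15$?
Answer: $-1349631122$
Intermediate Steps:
$g = -16$ ($g = -8 - 8 = -16$)
$U = -1349631028$ ($U = \left(-34382\right) 39254 = -1349631028$)
$P{\left(O \right)} = -94$ ($P{\left(O \right)} = 4 + 2 \left(-49\right) = 4 - 98 = -94$)
$P{\left(g \right)} + U = -94 - 1349631028 = -1349631122$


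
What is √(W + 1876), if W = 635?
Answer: 9*√31 ≈ 50.110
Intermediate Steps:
√(W + 1876) = √(635 + 1876) = √2511 = 9*√31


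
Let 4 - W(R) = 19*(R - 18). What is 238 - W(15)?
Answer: 177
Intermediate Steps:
W(R) = 346 - 19*R (W(R) = 4 - 19*(R - 18) = 4 - 19*(-18 + R) = 4 - (-342 + 19*R) = 4 + (342 - 19*R) = 346 - 19*R)
238 - W(15) = 238 - (346 - 19*15) = 238 - (346 - 285) = 238 - 1*61 = 238 - 61 = 177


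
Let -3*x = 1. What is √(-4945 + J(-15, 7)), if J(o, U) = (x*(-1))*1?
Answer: I*√44502/3 ≈ 70.318*I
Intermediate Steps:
x = -⅓ (x = -⅓*1 = -⅓ ≈ -0.33333)
J(o, U) = ⅓ (J(o, U) = -⅓*(-1)*1 = (⅓)*1 = ⅓)
√(-4945 + J(-15, 7)) = √(-4945 + ⅓) = √(-14834/3) = I*√44502/3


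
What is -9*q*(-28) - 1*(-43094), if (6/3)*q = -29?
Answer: 39440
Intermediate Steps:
q = -29/2 (q = (½)*(-29) = -29/2 ≈ -14.500)
-9*q*(-28) - 1*(-43094) = -9*(-29/2)*(-28) - 1*(-43094) = (261/2)*(-28) + 43094 = -3654 + 43094 = 39440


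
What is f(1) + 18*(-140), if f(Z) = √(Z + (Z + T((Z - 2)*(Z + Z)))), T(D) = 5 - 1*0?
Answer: -2520 + √7 ≈ -2517.4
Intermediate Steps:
T(D) = 5 (T(D) = 5 + 0 = 5)
f(Z) = √(5 + 2*Z) (f(Z) = √(Z + (Z + 5)) = √(Z + (5 + Z)) = √(5 + 2*Z))
f(1) + 18*(-140) = √(5 + 2*1) + 18*(-140) = √(5 + 2) - 2520 = √7 - 2520 = -2520 + √7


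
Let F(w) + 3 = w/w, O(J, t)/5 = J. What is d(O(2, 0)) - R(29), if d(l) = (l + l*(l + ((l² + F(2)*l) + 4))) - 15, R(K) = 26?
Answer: 909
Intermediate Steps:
O(J, t) = 5*J
F(w) = -2 (F(w) = -3 + w/w = -3 + 1 = -2)
d(l) = -15 + l + l*(4 + l² - l) (d(l) = (l + l*(l + ((l² - 2*l) + 4))) - 15 = (l + l*(l + (4 + l² - 2*l))) - 15 = (l + l*(4 + l² - l)) - 15 = -15 + l + l*(4 + l² - l))
d(O(2, 0)) - R(29) = (-15 + (5*2)³ - (5*2)² + 5*(5*2)) - 1*26 = (-15 + 10³ - 1*10² + 5*10) - 26 = (-15 + 1000 - 1*100 + 50) - 26 = (-15 + 1000 - 100 + 50) - 26 = 935 - 26 = 909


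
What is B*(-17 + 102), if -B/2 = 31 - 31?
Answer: 0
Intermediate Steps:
B = 0 (B = -2*(31 - 31) = -2*0 = 0)
B*(-17 + 102) = 0*(-17 + 102) = 0*85 = 0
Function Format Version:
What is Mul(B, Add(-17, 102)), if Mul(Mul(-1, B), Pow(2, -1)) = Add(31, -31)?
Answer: 0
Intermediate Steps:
B = 0 (B = Mul(-2, Add(31, -31)) = Mul(-2, 0) = 0)
Mul(B, Add(-17, 102)) = Mul(0, Add(-17, 102)) = Mul(0, 85) = 0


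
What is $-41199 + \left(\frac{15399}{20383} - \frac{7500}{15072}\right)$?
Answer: $- \frac{1054730974783}{25601048} \approx -41199.0$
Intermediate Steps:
$-41199 + \left(\frac{15399}{20383} - \frac{7500}{15072}\right) = -41199 + \left(15399 \cdot \frac{1}{20383} - \frac{625}{1256}\right) = -41199 + \left(\frac{15399}{20383} - \frac{625}{1256}\right) = -41199 + \frac{6601769}{25601048} = - \frac{1054730974783}{25601048}$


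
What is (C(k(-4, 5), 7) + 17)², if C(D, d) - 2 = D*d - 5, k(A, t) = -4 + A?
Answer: 1764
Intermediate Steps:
C(D, d) = -3 + D*d (C(D, d) = 2 + (D*d - 5) = 2 + (-5 + D*d) = -3 + D*d)
(C(k(-4, 5), 7) + 17)² = ((-3 + (-4 - 4)*7) + 17)² = ((-3 - 8*7) + 17)² = ((-3 - 56) + 17)² = (-59 + 17)² = (-42)² = 1764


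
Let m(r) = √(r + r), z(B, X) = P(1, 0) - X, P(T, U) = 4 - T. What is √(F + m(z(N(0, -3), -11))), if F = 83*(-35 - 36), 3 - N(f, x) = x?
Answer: √(-5893 + 2*√7) ≈ 76.731*I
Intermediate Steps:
N(f, x) = 3 - x
z(B, X) = 3 - X (z(B, X) = (4 - 1*1) - X = (4 - 1) - X = 3 - X)
F = -5893 (F = 83*(-71) = -5893)
m(r) = √2*√r (m(r) = √(2*r) = √2*√r)
√(F + m(z(N(0, -3), -11))) = √(-5893 + √2*√(3 - 1*(-11))) = √(-5893 + √2*√(3 + 11)) = √(-5893 + √2*√14) = √(-5893 + 2*√7)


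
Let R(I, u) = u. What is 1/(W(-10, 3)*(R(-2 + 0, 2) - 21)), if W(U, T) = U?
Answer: 1/190 ≈ 0.0052632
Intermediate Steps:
1/(W(-10, 3)*(R(-2 + 0, 2) - 21)) = 1/(-10*(2 - 21)) = 1/(-10*(-19)) = 1/190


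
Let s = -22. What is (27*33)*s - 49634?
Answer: -69236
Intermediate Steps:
(27*33)*s - 49634 = (27*33)*(-22) - 49634 = 891*(-22) - 49634 = -19602 - 49634 = -69236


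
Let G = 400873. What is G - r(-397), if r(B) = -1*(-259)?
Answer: 400614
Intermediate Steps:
r(B) = 259
G - r(-397) = 400873 - 1*259 = 400873 - 259 = 400614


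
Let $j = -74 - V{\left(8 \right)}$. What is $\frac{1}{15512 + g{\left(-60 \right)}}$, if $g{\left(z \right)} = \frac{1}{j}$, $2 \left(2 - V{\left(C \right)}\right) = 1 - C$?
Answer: $\frac{159}{2466406} \approx 6.4466 \cdot 10^{-5}$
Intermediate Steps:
$V{\left(C \right)} = \frac{3}{2} + \frac{C}{2}$ ($V{\left(C \right)} = 2 - \frac{1 - C}{2} = 2 + \left(- \frac{1}{2} + \frac{C}{2}\right) = \frac{3}{2} + \frac{C}{2}$)
$j = - \frac{159}{2}$ ($j = -74 - \left(\frac{3}{2} + \frac{1}{2} \cdot 8\right) = -74 - \left(\frac{3}{2} + 4\right) = -74 - \frac{11}{2} = - \frac{159}{2} \approx -79.5$)
$g{\left(z \right)} = - \frac{2}{159}$ ($g{\left(z \right)} = \frac{1}{- \frac{159}{2}} = - \frac{2}{159}$)
$\frac{1}{15512 + g{\left(-60 \right)}} = \frac{1}{15512 - \frac{2}{159}} = \frac{1}{\frac{2466406}{159}} = \frac{159}{2466406}$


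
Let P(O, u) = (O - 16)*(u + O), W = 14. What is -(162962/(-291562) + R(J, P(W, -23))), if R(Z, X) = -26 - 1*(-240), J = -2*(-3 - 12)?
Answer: -31115653/145781 ≈ -213.44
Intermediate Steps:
P(O, u) = (-16 + O)*(O + u)
J = 30 (J = -2*(-15) = 30)
R(Z, X) = 214 (R(Z, X) = -26 + 240 = 214)
-(162962/(-291562) + R(J, P(W, -23))) = -(162962/(-291562) + 214) = -(162962*(-1/291562) + 214) = -(-81481/145781 + 214) = -1*31115653/145781 = -31115653/145781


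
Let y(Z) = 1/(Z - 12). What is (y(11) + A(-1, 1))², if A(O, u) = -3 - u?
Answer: 25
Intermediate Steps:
y(Z) = 1/(-12 + Z)
(y(11) + A(-1, 1))² = (1/(-12 + 11) + (-3 - 1*1))² = (1/(-1) + (-3 - 1))² = (-1 - 4)² = (-5)² = 25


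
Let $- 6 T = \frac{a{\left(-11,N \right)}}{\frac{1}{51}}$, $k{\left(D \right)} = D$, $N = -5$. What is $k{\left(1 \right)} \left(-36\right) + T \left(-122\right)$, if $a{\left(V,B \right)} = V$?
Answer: $-11443$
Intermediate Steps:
$T = \frac{187}{2}$ ($T = - \frac{\left(-11\right) \frac{1}{\frac{1}{51}}}{6} = - \frac{\left(-11\right) 51}{6} = \left(- \frac{1}{6}\right) \left(-561\right) = \frac{187}{2} \approx 93.5$)
$k{\left(1 \right)} \left(-36\right) + T \left(-122\right) = 1 \left(-36\right) + \frac{187}{2} \left(-122\right) = -36 - 11407 = -11443$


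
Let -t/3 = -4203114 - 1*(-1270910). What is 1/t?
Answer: 1/8796612 ≈ 1.1368e-7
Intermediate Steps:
t = 8796612 (t = -3*(-4203114 - 1*(-1270910)) = -3*(-4203114 + 1270910) = -3*(-2932204) = 8796612)
1/t = 1/8796612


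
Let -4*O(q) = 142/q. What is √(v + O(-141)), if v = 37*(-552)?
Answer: I*√1624178154/282 ≈ 142.91*I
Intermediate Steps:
O(q) = -71/(2*q)
v = -20424
√(v + O(-141)) = √(-20424 - 71/2/(-141)) = √(-20424 - 71/2*(-1/141)) = √(-20424 + 71/282) = √(-5759497/282) = I*√1624178154/282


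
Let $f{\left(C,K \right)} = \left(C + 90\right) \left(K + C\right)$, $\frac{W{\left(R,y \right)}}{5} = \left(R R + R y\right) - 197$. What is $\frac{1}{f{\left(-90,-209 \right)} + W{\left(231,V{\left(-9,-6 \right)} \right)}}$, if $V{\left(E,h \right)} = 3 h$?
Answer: $\frac{1}{245030} \approx 4.0811 \cdot 10^{-6}$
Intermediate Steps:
$W{\left(R,y \right)} = -985 + 5 R^{2} + 5 R y$ ($W{\left(R,y \right)} = 5 \left(\left(R R + R y\right) - 197\right) = 5 \left(\left(R^{2} + R y\right) - 197\right) = 5 \left(-197 + R^{2} + R y\right) = -985 + 5 R^{2} + 5 R y$)
$f{\left(C,K \right)} = \left(90 + C\right) \left(C + K\right)$
$\frac{1}{f{\left(-90,-209 \right)} + W{\left(231,V{\left(-9,-6 \right)} \right)}} = \frac{1}{\left(\left(-90\right)^{2} + 90 \left(-90\right) + 90 \left(-209\right) - -18810\right) + \left(-985 + 5 \cdot 231^{2} + 5 \cdot 231 \cdot 3 \left(-6\right)\right)} = \frac{1}{\left(8100 - 8100 - 18810 + 18810\right) + \left(-985 + 5 \cdot 53361 + 5 \cdot 231 \left(-18\right)\right)} = \frac{1}{0 - -245030} = \frac{1}{0 + 245030} = \frac{1}{245030}$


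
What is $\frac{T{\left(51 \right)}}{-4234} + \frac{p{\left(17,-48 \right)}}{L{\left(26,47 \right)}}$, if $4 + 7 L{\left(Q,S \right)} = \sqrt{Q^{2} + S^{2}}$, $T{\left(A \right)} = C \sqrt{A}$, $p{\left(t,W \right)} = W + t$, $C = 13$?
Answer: $- \frac{868}{2869} - \frac{217 \sqrt{2885}}{2869} - \frac{13 \sqrt{51}}{4234} \approx -4.3871$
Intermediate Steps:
$T{\left(A \right)} = 13 \sqrt{A}$
$L{\left(Q,S \right)} = - \frac{4}{7} + \frac{\sqrt{Q^{2} + S^{2}}}{7}$
$\frac{T{\left(51 \right)}}{-4234} + \frac{p{\left(17,-48 \right)}}{L{\left(26,47 \right)}} = \frac{13 \sqrt{51}}{-4234} + \frac{-48 + 17}{- \frac{4}{7} + \frac{\sqrt{26^{2} + 47^{2}}}{7}} = 13 \sqrt{51} \left(- \frac{1}{4234}\right) - \frac{31}{- \frac{4}{7} + \frac{\sqrt{676 + 2209}}{7}} = - \frac{13 \sqrt{51}}{4234} - \frac{31}{- \frac{4}{7} + \frac{\sqrt{2885}}{7}} = - \frac{31}{- \frac{4}{7} + \frac{\sqrt{2885}}{7}} - \frac{13 \sqrt{51}}{4234}$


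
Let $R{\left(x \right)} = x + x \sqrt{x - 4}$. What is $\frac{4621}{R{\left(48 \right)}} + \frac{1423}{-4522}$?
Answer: $- \frac{11916617}{4666704} + \frac{4621 \sqrt{11}}{1032} \approx 12.297$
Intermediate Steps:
$R{\left(x \right)} = x + x \sqrt{-4 + x}$
$\frac{4621}{R{\left(48 \right)}} + \frac{1423}{-4522} = \frac{4621}{48 \left(1 + \sqrt{-4 + 48}\right)} + \frac{1423}{-4522} = \frac{4621}{48 \left(1 + \sqrt{44}\right)} + 1423 \left(- \frac{1}{4522}\right) = \frac{4621}{48 \left(1 + 2 \sqrt{11}\right)} - \frac{1423}{4522} = \frac{4621}{48 + 96 \sqrt{11}} - \frac{1423}{4522} = - \frac{1423}{4522} + \frac{4621}{48 + 96 \sqrt{11}}$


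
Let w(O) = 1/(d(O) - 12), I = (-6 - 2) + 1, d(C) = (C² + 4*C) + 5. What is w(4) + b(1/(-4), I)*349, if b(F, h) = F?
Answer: -8721/100 ≈ -87.210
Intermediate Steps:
d(C) = 5 + C² + 4*C
I = -7 (I = -8 + 1 = -7)
w(O) = 1/(-7 + O² + 4*O) (w(O) = 1/((5 + O² + 4*O) - 12) = 1/(-7 + O² + 4*O))
w(4) + b(1/(-4), I)*349 = 1/(-7 + 4² + 4*4) + 349/(-4) = 1/(-7 + 16 + 16) - ¼*349 = 1/25 - 349/4 = -8721/100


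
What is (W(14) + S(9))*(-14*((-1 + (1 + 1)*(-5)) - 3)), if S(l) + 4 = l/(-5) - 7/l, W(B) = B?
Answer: 65464/45 ≈ 1454.8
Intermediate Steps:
S(l) = -4 - 7/l - l/5 (S(l) = -4 + (l/(-5) - 7/l) = -4 + (l*(-⅕) - 7/l) = -4 + (-l/5 - 7/l) = -4 + (-7/l - l/5) = -4 - 7/l - l/5)
(W(14) + S(9))*(-14*((-1 + (1 + 1)*(-5)) - 3)) = (14 + (-4 - 7/9 - ⅕*9))*(-14*((-1 + (1 + 1)*(-5)) - 3)) = (14 + (-4 - 7*⅑ - 9/5))*(-14*((-1 + 2*(-5)) - 3)) = (14 + (-4 - 7/9 - 9/5))*(-14*((-1 - 10) - 3)) = (14 - 296/45)*(-14*(-11 - 3)) = 334*(-14*(-14))/45 = (334/45)*196 = 65464/45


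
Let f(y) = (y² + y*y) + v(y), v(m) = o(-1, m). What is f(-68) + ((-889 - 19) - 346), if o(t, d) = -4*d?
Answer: 8266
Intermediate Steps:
v(m) = -4*m
f(y) = -4*y + 2*y² (f(y) = (y² + y*y) - 4*y = (y² + y²) - 4*y = 2*y² - 4*y = -4*y + 2*y²)
f(-68) + ((-889 - 19) - 346) = 2*(-68)*(-2 - 68) + ((-889 - 19) - 346) = 2*(-68)*(-70) + (-908 - 346) = 9520 - 1254 = 8266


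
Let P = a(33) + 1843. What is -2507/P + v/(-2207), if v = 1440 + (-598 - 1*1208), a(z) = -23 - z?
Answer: -4878907/3943909 ≈ -1.2371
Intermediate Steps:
P = 1787 (P = (-23 - 1*33) + 1843 = (-23 - 33) + 1843 = -56 + 1843 = 1787)
v = -366 (v = 1440 + (-598 - 1208) = 1440 - 1806 = -366)
-2507/P + v/(-2207) = -2507/1787 - 366/(-2207) = -2507*1/1787 - 366*(-1/2207) = -2507/1787 + 366/2207 = -4878907/3943909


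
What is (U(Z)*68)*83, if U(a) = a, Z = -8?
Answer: -45152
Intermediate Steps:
(U(Z)*68)*83 = -8*68*83 = -544*83 = -45152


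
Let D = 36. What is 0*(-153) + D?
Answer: 36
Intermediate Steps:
0*(-153) + D = 0*(-153) + 36 = 0 + 36 = 36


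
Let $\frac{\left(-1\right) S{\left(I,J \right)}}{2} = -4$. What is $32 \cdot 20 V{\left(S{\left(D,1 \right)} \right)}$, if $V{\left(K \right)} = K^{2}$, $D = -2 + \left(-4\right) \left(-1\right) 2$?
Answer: $40960$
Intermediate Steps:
$D = 6$ ($D = -2 + 4 \cdot 2 = -2 + 8 = 6$)
$S{\left(I,J \right)} = 8$ ($S{\left(I,J \right)} = \left(-2\right) \left(-4\right) = 8$)
$32 \cdot 20 V{\left(S{\left(D,1 \right)} \right)} = 32 \cdot 20 \cdot 8^{2} = 640 \cdot 64 = 40960$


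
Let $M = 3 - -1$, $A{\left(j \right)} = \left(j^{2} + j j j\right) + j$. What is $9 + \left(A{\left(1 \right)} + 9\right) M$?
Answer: $57$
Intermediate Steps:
$A{\left(j \right)} = j + j^{2} + j^{3}$ ($A{\left(j \right)} = \left(j^{2} + j^{2} j\right) + j = \left(j^{2} + j^{3}\right) + j = j + j^{2} + j^{3}$)
$M = 4$ ($M = 3 + 1 = 4$)
$9 + \left(A{\left(1 \right)} + 9\right) M = 9 + \left(1 \left(1 + 1 + 1^{2}\right) + 9\right) 4 = 9 + \left(1 \left(1 + 1 + 1\right) + 9\right) 4 = 9 + \left(1 \cdot 3 + 9\right) 4 = 9 + \left(3 + 9\right) 4 = 9 + 12 \cdot 4 = 9 + 48 = 57$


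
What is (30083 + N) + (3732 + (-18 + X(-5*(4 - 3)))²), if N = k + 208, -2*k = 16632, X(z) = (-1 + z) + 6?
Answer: 26031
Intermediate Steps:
X(z) = 5 + z
k = -8316 (k = -½*16632 = -8316)
N = -8108 (N = -8316 + 208 = -8108)
(30083 + N) + (3732 + (-18 + X(-5*(4 - 3)))²) = (30083 - 8108) + (3732 + (-18 + (5 - 5*(4 - 3)))²) = 21975 + (3732 + (-18 + (5 - 5*1))²) = 21975 + (3732 + (-18 + (5 - 5))²) = 21975 + (3732 + (-18 + 0)²) = 21975 + (3732 + (-18)²) = 21975 + (3732 + 324) = 21975 + 4056 = 26031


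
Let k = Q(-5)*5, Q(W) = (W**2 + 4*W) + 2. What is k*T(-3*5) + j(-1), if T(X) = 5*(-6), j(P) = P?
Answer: -1051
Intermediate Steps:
Q(W) = 2 + W**2 + 4*W
k = 35 (k = (2 + (-5)**2 + 4*(-5))*5 = (2 + 25 - 20)*5 = 7*5 = 35)
T(X) = -30
k*T(-3*5) + j(-1) = 35*(-30) - 1 = -1050 - 1 = -1051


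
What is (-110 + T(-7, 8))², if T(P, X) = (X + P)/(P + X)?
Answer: 11881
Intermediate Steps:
T(P, X) = 1 (T(P, X) = (P + X)/(P + X) = 1)
(-110 + T(-7, 8))² = (-110 + 1)² = (-109)² = 11881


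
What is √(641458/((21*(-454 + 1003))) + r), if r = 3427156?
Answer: √50615285739942/3843 ≈ 1851.3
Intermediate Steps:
√(641458/((21*(-454 + 1003))) + r) = √(641458/((21*(-454 + 1003))) + 3427156) = √(641458/((21*549)) + 3427156) = √(641458/11529 + 3427156) = √(39512322982/11529) = √50615285739942/3843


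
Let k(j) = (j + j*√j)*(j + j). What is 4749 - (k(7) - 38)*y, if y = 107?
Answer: -1671 - 10486*√7 ≈ -29414.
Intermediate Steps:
k(j) = 2*j*(j + j^(3/2)) (k(j) = (j + j^(3/2))*(2*j) = 2*j*(j + j^(3/2)))
4749 - (k(7) - 38)*y = 4749 - ((2*7² + 2*7^(5/2)) - 38)*107 = 4749 - ((2*49 + 2*(49*√7)) - 38)*107 = 4749 - ((98 + 98*√7) - 38)*107 = 4749 - (60 + 98*√7)*107 = 4749 - (6420 + 10486*√7) = 4749 + (-6420 - 10486*√7) = -1671 - 10486*√7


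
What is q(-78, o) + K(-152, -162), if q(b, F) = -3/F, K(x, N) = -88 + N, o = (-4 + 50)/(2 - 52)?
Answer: -5675/23 ≈ -246.74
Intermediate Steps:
o = -23/25 (o = 46/(-50) = 46*(-1/50) = -23/25 ≈ -0.92000)
q(-78, o) + K(-152, -162) = -3/(-23/25) + (-88 - 162) = -3*(-25/23) - 250 = 75/23 - 250 = -5675/23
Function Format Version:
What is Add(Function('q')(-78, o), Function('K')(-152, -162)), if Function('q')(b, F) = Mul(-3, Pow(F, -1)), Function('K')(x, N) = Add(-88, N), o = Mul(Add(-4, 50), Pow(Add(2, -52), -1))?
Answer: Rational(-5675, 23) ≈ -246.74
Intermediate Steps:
o = Rational(-23, 25) (o = Mul(46, Pow(-50, -1)) = Mul(46, Rational(-1, 50)) = Rational(-23, 25) ≈ -0.92000)
Add(Function('q')(-78, o), Function('K')(-152, -162)) = Add(Mul(-3, Pow(Rational(-23, 25), -1)), Add(-88, -162)) = Add(Mul(-3, Rational(-25, 23)), -250) = Add(Rational(75, 23), -250) = Rational(-5675, 23)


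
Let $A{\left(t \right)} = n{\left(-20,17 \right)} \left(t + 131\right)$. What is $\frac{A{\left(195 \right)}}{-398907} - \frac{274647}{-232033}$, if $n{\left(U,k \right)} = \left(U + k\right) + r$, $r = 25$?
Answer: $\frac{107894470153}{92559587931} \approx 1.1657$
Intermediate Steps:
$n{\left(U,k \right)} = 25 + U + k$ ($n{\left(U,k \right)} = \left(U + k\right) + 25 = 25 + U + k$)
$A{\left(t \right)} = 2882 + 22 t$ ($A{\left(t \right)} = \left(25 - 20 + 17\right) \left(t + 131\right) = 22 \left(131 + t\right) = 2882 + 22 t$)
$\frac{A{\left(195 \right)}}{-398907} - \frac{274647}{-232033} = \frac{2882 + 22 \cdot 195}{-398907} - \frac{274647}{-232033} = \left(2882 + 4290\right) \left(- \frac{1}{398907}\right) - - \frac{274647}{232033} = 7172 \left(- \frac{1}{398907}\right) + \frac{274647}{232033} = - \frac{7172}{398907} + \frac{274647}{232033} = \frac{107894470153}{92559587931}$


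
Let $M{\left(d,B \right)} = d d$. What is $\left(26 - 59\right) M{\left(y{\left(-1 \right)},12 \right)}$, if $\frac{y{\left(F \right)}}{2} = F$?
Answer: $-132$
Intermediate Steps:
$y{\left(F \right)} = 2 F$
$M{\left(d,B \right)} = d^{2}$
$\left(26 - 59\right) M{\left(y{\left(-1 \right)},12 \right)} = \left(26 - 59\right) \left(2 \left(-1\right)\right)^{2} = \left(26 - 59\right) \left(-2\right)^{2} = \left(-33\right) 4 = -132$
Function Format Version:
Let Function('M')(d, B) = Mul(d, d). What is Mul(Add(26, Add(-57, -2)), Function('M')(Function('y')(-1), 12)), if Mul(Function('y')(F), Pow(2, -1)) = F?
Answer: -132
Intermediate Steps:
Function('y')(F) = Mul(2, F)
Function('M')(d, B) = Pow(d, 2)
Mul(Add(26, Add(-57, -2)), Function('M')(Function('y')(-1), 12)) = Mul(Add(26, Add(-57, -2)), Pow(Mul(2, -1), 2)) = Mul(Add(26, -59), Pow(-2, 2)) = Mul(-33, 4) = -132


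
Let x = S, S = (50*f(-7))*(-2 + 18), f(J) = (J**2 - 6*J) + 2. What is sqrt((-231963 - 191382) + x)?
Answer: I*sqrt(348945) ≈ 590.72*I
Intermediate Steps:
f(J) = 2 + J**2 - 6*J
S = 74400 (S = (50*(2 + (-7)**2 - 6*(-7)))*(-2 + 18) = (50*(2 + 49 + 42))*16 = (50*93)*16 = 4650*16 = 74400)
x = 74400
sqrt((-231963 - 191382) + x) = sqrt((-231963 - 191382) + 74400) = sqrt(-423345 + 74400) = sqrt(-348945) = I*sqrt(348945)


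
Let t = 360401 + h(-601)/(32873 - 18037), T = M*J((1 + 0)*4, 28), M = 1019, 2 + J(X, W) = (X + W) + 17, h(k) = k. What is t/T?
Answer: 5346908635/710540548 ≈ 7.5251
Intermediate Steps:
J(X, W) = 15 + W + X (J(X, W) = -2 + ((X + W) + 17) = -2 + ((W + X) + 17) = -2 + (17 + W + X) = 15 + W + X)
T = 47893 (T = 1019*(15 + 28 + (1 + 0)*4) = 1019*(15 + 28 + 1*4) = 1019*(15 + 28 + 4) = 1019*47 = 47893)
t = 5346908635/14836 (t = 360401 - 601/(32873 - 18037) = 360401 - 601/14836 = 5346908635/14836 ≈ 3.6040e+5)
t/T = (5346908635/14836)/47893 = (5346908635/14836)*(1/47893) = 5346908635/710540548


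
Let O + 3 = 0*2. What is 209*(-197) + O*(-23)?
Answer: -41104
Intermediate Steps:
O = -3 (O = -3 + 0*2 = -3 + 0 = -3)
209*(-197) + O*(-23) = 209*(-197) - 3*(-23) = -41173 + 69 = -41104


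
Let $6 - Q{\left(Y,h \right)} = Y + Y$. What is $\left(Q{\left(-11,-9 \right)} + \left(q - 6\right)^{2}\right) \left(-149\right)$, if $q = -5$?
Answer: $-22201$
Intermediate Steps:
$Q{\left(Y,h \right)} = 6 - 2 Y$ ($Q{\left(Y,h \right)} = 6 - \left(Y + Y\right) = 6 - 2 Y$)
$\left(Q{\left(-11,-9 \right)} + \left(q - 6\right)^{2}\right) \left(-149\right) = \left(\left(6 - -22\right) + \left(-5 - 6\right)^{2}\right) \left(-149\right) = \left(\left(6 + 22\right) + \left(-11\right)^{2}\right) \left(-149\right) = \left(28 + 121\right) \left(-149\right) = 149 \left(-149\right) = -22201$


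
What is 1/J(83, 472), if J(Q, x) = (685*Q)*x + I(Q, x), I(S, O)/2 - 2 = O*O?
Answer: 1/27281132 ≈ 3.6655e-8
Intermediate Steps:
I(S, O) = 4 + 2*O**2 (I(S, O) = 4 + 2*(O*O) = 4 + 2*O**2)
J(Q, x) = 4 + 2*x**2 + 685*Q*x (J(Q, x) = (685*Q)*x + (4 + 2*x**2) = 685*Q*x + (4 + 2*x**2) = 4 + 2*x**2 + 685*Q*x)
1/J(83, 472) = 1/(4 + 2*472**2 + 685*83*472) = 1/(4 + 2*222784 + 26835560) = 1/(4 + 445568 + 26835560) = 1/27281132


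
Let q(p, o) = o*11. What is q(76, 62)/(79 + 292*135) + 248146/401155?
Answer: 10075106564/15845221345 ≈ 0.63585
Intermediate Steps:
q(p, o) = 11*o
q(76, 62)/(79 + 292*135) + 248146/401155 = (11*62)/(79 + 292*135) + 248146/401155 = 682/(79 + 39420) + 248146*(1/401155) = 682/39499 + 248146/401155 = 10075106564/15845221345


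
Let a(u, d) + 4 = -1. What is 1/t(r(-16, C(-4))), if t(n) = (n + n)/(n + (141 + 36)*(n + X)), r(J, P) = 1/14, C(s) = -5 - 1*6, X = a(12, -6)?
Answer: -6106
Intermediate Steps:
a(u, d) = -5 (a(u, d) = -4 - 1 = -5)
X = -5
C(s) = -11 (C(s) = -5 - 6 = -11)
r(J, P) = 1/14
t(n) = 2*n/(-885 + 178*n) (t(n) = (n + n)/(n + (141 + 36)*(n - 5)) = (2*n)/(n + 177*(-5 + n)) = (2*n)/(n + (-885 + 177*n)) = (2*n)/(-885 + 178*n) = 2*n/(-885 + 178*n))
1/t(r(-16, C(-4))) = 1/(2*(1/14)/(-885 + 178*(1/14))) = 1/(2*(1/14)/(-885 + 89/7)) = 1/(2*(1/14)/(-6106/7)) = 1/(2*(1/14)*(-7/6106)) = 1/(-1/6106) = -6106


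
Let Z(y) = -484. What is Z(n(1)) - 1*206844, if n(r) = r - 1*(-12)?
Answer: -207328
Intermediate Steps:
n(r) = 12 + r (n(r) = r + 12 = 12 + r)
Z(n(1)) - 1*206844 = -484 - 1*206844 = -484 - 206844 = -207328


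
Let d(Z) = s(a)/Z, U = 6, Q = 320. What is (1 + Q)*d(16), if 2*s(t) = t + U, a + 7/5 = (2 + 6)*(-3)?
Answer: -31137/160 ≈ -194.61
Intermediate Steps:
a = -127/5 (a = -7/5 + (2 + 6)*(-3) = -7/5 + 8*(-3) = -7/5 - 24 = -127/5 ≈ -25.400)
s(t) = 3 + t/2 (s(t) = (t + 6)/2 = (6 + t)/2 = 3 + t/2)
d(Z) = -97/(10*Z) (d(Z) = (3 + (½)*(-127/5))/Z = (3 - 127/10)/Z = -97/(10*Z))
(1 + Q)*d(16) = (1 + 320)*(-97/10/16) = 321*(-97/10*1/16) = 321*(-97/160) = -31137/160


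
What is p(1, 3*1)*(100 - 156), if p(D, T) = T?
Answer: -168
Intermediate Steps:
p(1, 3*1)*(100 - 156) = (3*1)*(100 - 156) = 3*(-56) = -168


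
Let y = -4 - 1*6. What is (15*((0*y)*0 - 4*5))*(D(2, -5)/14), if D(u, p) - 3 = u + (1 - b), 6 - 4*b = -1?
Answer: -1275/14 ≈ -91.071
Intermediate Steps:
b = 7/4 (b = 3/2 - 1/4*(-1) = 3/2 + 1/4 = 7/4 ≈ 1.7500)
y = -10 (y = -4 - 6 = -10)
D(u, p) = 9/4 + u (D(u, p) = 3 + (u + (1 - 1*7/4)) = 3 + (u + (1 - 7/4)) = 3 + (u - 3/4) = 3 + (-3/4 + u) = 9/4 + u)
(15*((0*y)*0 - 4*5))*(D(2, -5)/14) = (15*((0*(-10))*0 - 4*5))*((9/4 + 2)/14) = (15*(0*0 - 20))*((17/4)*(1/14)) = (15*(0 - 20))*(17/56) = (15*(-20))*(17/56) = -300*17/56 = -1275/14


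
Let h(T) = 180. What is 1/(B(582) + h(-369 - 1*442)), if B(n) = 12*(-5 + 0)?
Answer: 1/120 ≈ 0.0083333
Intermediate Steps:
B(n) = -60 (B(n) = 12*(-5) = -60)
1/(B(582) + h(-369 - 1*442)) = 1/(-60 + 180) = 1/120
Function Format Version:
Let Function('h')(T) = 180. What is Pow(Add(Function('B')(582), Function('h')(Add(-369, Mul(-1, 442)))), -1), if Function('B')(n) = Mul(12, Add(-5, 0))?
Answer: Rational(1, 120) ≈ 0.0083333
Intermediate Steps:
Function('B')(n) = -60 (Function('B')(n) = Mul(12, -5) = -60)
Pow(Add(Function('B')(582), Function('h')(Add(-369, Mul(-1, 442)))), -1) = Pow(Add(-60, 180), -1) = Pow(120, -1) = Rational(1, 120)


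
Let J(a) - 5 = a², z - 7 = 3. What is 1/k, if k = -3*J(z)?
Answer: -1/315 ≈ -0.0031746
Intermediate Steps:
z = 10 (z = 7 + 3 = 10)
J(a) = 5 + a²
k = -315 (k = -3*(5 + 10²) = -3*(5 + 100) = -3*105 = -315)
1/k = 1/(-315) = -1/315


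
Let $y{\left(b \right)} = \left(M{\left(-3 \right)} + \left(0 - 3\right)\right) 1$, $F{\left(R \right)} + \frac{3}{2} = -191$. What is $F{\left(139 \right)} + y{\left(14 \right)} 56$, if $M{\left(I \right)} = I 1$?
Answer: $- \frac{1057}{2} \approx -528.5$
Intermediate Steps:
$M{\left(I \right)} = I$
$F{\left(R \right)} = - \frac{385}{2}$ ($F{\left(R \right)} = - \frac{3}{2} - 191 = - \frac{385}{2}$)
$y{\left(b \right)} = -6$ ($y{\left(b \right)} = \left(-3 + \left(0 - 3\right)\right) 1 = \left(-3 - 3\right) 1 = \left(-6\right) 1 = -6$)
$F{\left(139 \right)} + y{\left(14 \right)} 56 = - \frac{385}{2} - 336 = - \frac{1057}{2}$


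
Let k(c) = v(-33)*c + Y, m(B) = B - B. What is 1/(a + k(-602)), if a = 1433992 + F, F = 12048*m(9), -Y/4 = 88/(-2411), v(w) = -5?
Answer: 2411/3464612174 ≈ 6.9589e-7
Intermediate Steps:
Y = 352/2411 (Y = -352/(-2411) = -352*(-1)/2411 = -4*(-88/2411) = 352/2411 ≈ 0.14600)
m(B) = 0
k(c) = 352/2411 - 5*c (k(c) = -5*c + 352/2411 = 352/2411 - 5*c)
F = 0 (F = 12048*0 = 0)
a = 1433992 (a = 1433992 + 0 = 1433992)
1/(a + k(-602)) = 1/(1433992 + (352/2411 - 5*(-602))) = 1/(1433992 + (352/2411 + 3010)) = 1/(1433992 + 7257462/2411) = 1/(3464612174/2411) = 2411/3464612174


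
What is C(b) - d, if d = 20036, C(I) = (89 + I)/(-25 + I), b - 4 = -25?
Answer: -460862/23 ≈ -20037.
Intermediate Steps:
b = -21 (b = 4 - 25 = -21)
C(I) = (89 + I)/(-25 + I)
C(b) - d = (89 - 21)/(-25 - 21) - 1*20036 = 68/(-46) - 20036 = -1/46*68 - 20036 = -34/23 - 20036 = -460862/23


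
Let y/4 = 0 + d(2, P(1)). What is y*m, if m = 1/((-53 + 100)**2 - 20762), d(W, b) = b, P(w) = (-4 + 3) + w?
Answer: 0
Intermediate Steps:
P(w) = -1 + w
y = 0 (y = 4*(0 + (-1 + 1)) = 4*(0 + 0) = 4*0 = 0)
m = -1/18553 (m = 1/(47**2 - 20762) = 1/(2209 - 20762) = 1/(-18553) = -1/18553 ≈ -5.3900e-5)
y*m = 0*(-1/18553) = 0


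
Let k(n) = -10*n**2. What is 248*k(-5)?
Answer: -62000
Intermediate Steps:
248*k(-5) = 248*(-10*(-5)**2) = 248*(-10*25) = 248*(-250) = -62000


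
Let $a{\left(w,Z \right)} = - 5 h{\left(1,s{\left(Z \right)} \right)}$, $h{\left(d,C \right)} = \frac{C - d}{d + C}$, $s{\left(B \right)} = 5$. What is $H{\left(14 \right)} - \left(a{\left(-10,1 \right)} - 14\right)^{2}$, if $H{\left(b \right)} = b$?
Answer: $- \frac{2578}{9} \approx -286.44$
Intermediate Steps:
$h{\left(d,C \right)} = \frac{C - d}{C + d}$
$a{\left(w,Z \right)} = - \frac{10}{3}$ ($a{\left(w,Z \right)} = - 5 \frac{5 - 1}{5 + 1} = - 5 \frac{5 - 1}{6} = - 5 \cdot \frac{1}{6} \cdot 4 = \left(-5\right) \frac{2}{3} = - \frac{10}{3}$)
$H{\left(14 \right)} - \left(a{\left(-10,1 \right)} - 14\right)^{2} = 14 - \left(- \frac{10}{3} - 14\right)^{2} = 14 - \left(- \frac{52}{3}\right)^{2} = 14 - \frac{2704}{9} = - \frac{2578}{9}$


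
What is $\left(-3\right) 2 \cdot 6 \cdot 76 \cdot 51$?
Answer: $-139536$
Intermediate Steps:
$\left(-3\right) 2 \cdot 6 \cdot 76 \cdot 51 = \left(-6\right) 6 \cdot 76 \cdot 51 = \left(-36\right) 76 \cdot 51 = \left(-2736\right) 51 = -139536$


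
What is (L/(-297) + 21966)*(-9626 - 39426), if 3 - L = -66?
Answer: -106669018772/99 ≈ -1.0775e+9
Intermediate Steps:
L = 69 (L = 3 - 1*(-66) = 3 + 66 = 69)
(L/(-297) + 21966)*(-9626 - 39426) = (69/(-297) + 21966)*(-9626 - 39426) = (69*(-1/297) + 21966)*(-49052) = (-23/99 + 21966)*(-49052) = (2174611/99)*(-49052) = -106669018772/99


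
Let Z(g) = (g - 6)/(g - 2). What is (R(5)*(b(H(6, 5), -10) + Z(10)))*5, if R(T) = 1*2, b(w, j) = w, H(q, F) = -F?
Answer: -45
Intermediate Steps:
Z(g) = (-6 + g)/(-2 + g)
R(T) = 2
(R(5)*(b(H(6, 5), -10) + Z(10)))*5 = (2*(-1*5 + (-6 + 10)/(-2 + 10)))*5 = (2*(-5 + 4/8))*5 = (2*(-5 + (⅛)*4))*5 = (2*(-5 + ½))*5 = (2*(-9/2))*5 = -9*5 = -45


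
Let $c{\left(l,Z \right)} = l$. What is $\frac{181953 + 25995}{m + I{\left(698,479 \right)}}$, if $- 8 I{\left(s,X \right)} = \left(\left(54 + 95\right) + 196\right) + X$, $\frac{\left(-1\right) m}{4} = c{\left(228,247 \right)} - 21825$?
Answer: $\frac{207948}{86285} \approx 2.41$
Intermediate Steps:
$m = 86388$ ($m = - 4 \left(228 - 21825\right) = \left(-4\right) \left(-21597\right) = 86388$)
$I{\left(s,X \right)} = - \frac{345}{8} - \frac{X}{8}$ ($I{\left(s,X \right)} = - \frac{\left(\left(54 + 95\right) + 196\right) + X}{8} = - \frac{\left(149 + 196\right) + X}{8} = - \frac{345 + X}{8} = - \frac{345}{8} - \frac{X}{8}$)
$\frac{181953 + 25995}{m + I{\left(698,479 \right)}} = \frac{181953 + 25995}{86388 - 103} = \frac{207948}{86388 - 103} = \frac{207948}{86285}$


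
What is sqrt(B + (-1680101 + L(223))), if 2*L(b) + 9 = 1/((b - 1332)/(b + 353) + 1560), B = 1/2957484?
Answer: I*sqrt(2958985665676488037146438123699)/1327098486642 ≈ 1296.2*I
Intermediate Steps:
B = 1/2957484 ≈ 3.3813e-7
L(b) = -9/2 + 1/(2*(1560 + (-1332 + b)/(353 + b))) (L(b) = -9/2 + 1/(2*((b - 1332)/(b + 353) + 1560)) = -9/2 + 1/(2*((-1332 + b)/(353 + b) + 1560)) = -9/2 + 1/(2*(1560 + (-1332 + b)/(353 + b))))
sqrt(B + (-1680101 + L(223))) = sqrt(1/2957484 + (-1680101 + (-4943779 - 14048*223)/(2*(549348 + 1561*223)))) = sqrt(1/2957484 + (-1680101 + (-4943779 - 3132704)/(2*(549348 + 348103)))) = sqrt(1/2957484 + (-1680101 + (1/2)*(-8076483)/897451)) = sqrt(1/2957484 + (-1680101 + (1/2)*(1/897451)*(-8076483))) = sqrt(1/2957484 + (-1680101 - 8076483/1794902)) = sqrt(1/2957484 - 3015624721585/1794902) = sqrt(-4459330932045148619/2654196973284) = I*sqrt(2958985665676488037146438123699)/1327098486642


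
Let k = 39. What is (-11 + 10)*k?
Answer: -39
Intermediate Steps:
(-11 + 10)*k = (-11 + 10)*39 = -1*39 = -39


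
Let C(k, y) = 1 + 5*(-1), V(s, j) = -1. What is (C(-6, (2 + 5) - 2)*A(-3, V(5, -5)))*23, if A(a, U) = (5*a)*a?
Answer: -4140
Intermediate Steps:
C(k, y) = -4 (C(k, y) = 1 - 5 = -4)
A(a, U) = 5*a²
(C(-6, (2 + 5) - 2)*A(-3, V(5, -5)))*23 = -20*(-3)²*23 = -20*9*23 = -4*45*23 = -180*23 = -4140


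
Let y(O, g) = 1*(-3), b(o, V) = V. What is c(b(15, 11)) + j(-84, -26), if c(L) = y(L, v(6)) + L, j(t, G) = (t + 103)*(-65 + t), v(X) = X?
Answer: -2823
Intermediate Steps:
j(t, G) = (-65 + t)*(103 + t) (j(t, G) = (103 + t)*(-65 + t) = (-65 + t)*(103 + t))
y(O, g) = -3
c(L) = -3 + L
c(b(15, 11)) + j(-84, -26) = (-3 + 11) + (-6695 + (-84)² + 38*(-84)) = 8 + (-6695 + 7056 - 3192) = 8 - 2831 = -2823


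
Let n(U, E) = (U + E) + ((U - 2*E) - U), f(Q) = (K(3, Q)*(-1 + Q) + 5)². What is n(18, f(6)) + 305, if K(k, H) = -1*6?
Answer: -302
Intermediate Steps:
K(k, H) = -6
f(Q) = (11 - 6*Q)² (f(Q) = (-6*(-1 + Q) + 5)² = ((6 - 6*Q) + 5)² = (11 - 6*Q)²)
n(U, E) = U - E (n(U, E) = (E + U) - 2*E = U - E)
n(18, f(6)) + 305 = (18 - (11 - 6*6)²) + 305 = (18 - (11 - 36)²) + 305 = (18 - 1*(-25)²) + 305 = (18 - 1*625) + 305 = (18 - 625) + 305 = -607 + 305 = -302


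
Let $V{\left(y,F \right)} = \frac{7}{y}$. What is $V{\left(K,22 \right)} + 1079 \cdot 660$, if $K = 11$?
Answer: $\frac{7833547}{11} \approx 7.1214 \cdot 10^{5}$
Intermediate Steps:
$V{\left(K,22 \right)} + 1079 \cdot 660 = \frac{7}{11} + 1079 \cdot 660 = 7 \cdot \frac{1}{11} + 712140 = \frac{7}{11} + 712140 = \frac{7833547}{11}$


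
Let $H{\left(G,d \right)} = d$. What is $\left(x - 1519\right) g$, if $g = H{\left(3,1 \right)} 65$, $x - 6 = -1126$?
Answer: $-171535$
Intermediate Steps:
$x = -1120$ ($x = 6 - 1126 = -1120$)
$g = 65$ ($g = 1 \cdot 65 = 65$)
$\left(x - 1519\right) g = \left(-1120 - 1519\right) 65 = \left(-2639\right) 65 = -171535$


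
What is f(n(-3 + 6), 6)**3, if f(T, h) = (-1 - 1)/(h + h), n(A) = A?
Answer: -1/216 ≈ -0.0046296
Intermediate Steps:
f(T, h) = -1/h (f(T, h) = -2*1/(2*h) = -1/h)
f(n(-3 + 6), 6)**3 = (-1/6)**3 = -1/216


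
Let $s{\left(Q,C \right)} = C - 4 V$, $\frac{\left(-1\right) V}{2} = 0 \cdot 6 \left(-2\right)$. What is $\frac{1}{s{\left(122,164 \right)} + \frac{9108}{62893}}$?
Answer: $\frac{62893}{10323560} \approx 0.0060922$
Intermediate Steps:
$V = 0$ ($V = - 2 \cdot 0 \cdot 6 \left(-2\right) = - 2 \cdot 0 \left(-2\right) = \left(-2\right) 0 = 0$)
$s{\left(Q,C \right)} = C$ ($s{\left(Q,C \right)} = C - 0 = C + 0 = C$)
$\frac{1}{s{\left(122,164 \right)} + \frac{9108}{62893}} = \frac{1}{164 + \frac{9108}{62893}} = \frac{1}{\frac{10323560}{62893}} = \frac{62893}{10323560}$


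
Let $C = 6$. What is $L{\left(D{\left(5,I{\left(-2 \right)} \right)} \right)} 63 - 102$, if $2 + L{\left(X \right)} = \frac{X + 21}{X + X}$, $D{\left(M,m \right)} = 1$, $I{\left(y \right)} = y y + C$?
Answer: $465$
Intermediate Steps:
$I{\left(y \right)} = 6 + y^{2}$ ($I{\left(y \right)} = y y + 6 = y^{2} + 6 = 6 + y^{2}$)
$L{\left(X \right)} = -2 + \frac{21 + X}{2 X}$ ($L{\left(X \right)} = -2 + \frac{X + 21}{X + X} = -2 + \frac{21 + X}{2 X}$)
$L{\left(D{\left(5,I{\left(-2 \right)} \right)} \right)} 63 - 102 = \frac{3 \left(7 - 1\right)}{2 \cdot 1} \cdot 63 - 102 = \frac{3}{2} \cdot 1 \left(7 - 1\right) 63 - 102 = \frac{3}{2} \cdot 1 \cdot 6 \cdot 63 - 102 = 9 \cdot 63 - 102 = 567 - 102 = 465$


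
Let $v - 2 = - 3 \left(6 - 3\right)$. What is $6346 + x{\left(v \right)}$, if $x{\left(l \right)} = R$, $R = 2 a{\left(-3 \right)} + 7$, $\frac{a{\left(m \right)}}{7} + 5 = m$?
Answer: $6241$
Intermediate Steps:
$a{\left(m \right)} = -35 + 7 m$
$v = -7$ ($v = 2 - 3 \left(6 - 3\right) = 2 - 9 = -7$)
$R = -105$ ($R = 2 \left(-35 + 7 \left(-3\right)\right) + 7 = 2 \left(-35 - 21\right) + 7 = 2 \left(-56\right) + 7 = -112 + 7 = -105$)
$x{\left(l \right)} = -105$
$6346 + x{\left(v \right)} = 6346 - 105 = 6241$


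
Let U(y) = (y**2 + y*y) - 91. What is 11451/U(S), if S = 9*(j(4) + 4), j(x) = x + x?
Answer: 11451/23237 ≈ 0.49279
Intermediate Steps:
j(x) = 2*x
S = 108 (S = 9*(2*4 + 4) = 9*(8 + 4) = 9*12 = 108)
U(y) = -91 + 2*y**2 (U(y) = (y**2 + y**2) - 91 = 2*y**2 - 91 = -91 + 2*y**2)
11451/U(S) = 11451/(-91 + 2*108**2) = 11451/(-91 + 2*11664) = 11451/(-91 + 23328) = 11451/23237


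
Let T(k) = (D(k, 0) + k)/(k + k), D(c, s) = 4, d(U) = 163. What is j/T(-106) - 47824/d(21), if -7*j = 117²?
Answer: -84530570/19397 ≈ -4357.9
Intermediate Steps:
T(k) = (4 + k)/(2*k) (T(k) = (4 + k)/(k + k) = (4 + k)/((2*k)) = (4 + k)*(1/(2*k)) = (4 + k)/(2*k))
j = -13689/7 (j = -⅐*117² = -⅐*13689 = -13689/7 ≈ -1955.6)
j/T(-106) - 47824/d(21) = -13689*(-212/(4 - 106))/7 - 47824/163 = -13689/(7*((½)*(-1/106)*(-102))) - 47824*1/163 = -13689/(7*51/106) - 47824/163 = -13689/7*106/51 - 47824/163 = -483678/119 - 47824/163 = -84530570/19397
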